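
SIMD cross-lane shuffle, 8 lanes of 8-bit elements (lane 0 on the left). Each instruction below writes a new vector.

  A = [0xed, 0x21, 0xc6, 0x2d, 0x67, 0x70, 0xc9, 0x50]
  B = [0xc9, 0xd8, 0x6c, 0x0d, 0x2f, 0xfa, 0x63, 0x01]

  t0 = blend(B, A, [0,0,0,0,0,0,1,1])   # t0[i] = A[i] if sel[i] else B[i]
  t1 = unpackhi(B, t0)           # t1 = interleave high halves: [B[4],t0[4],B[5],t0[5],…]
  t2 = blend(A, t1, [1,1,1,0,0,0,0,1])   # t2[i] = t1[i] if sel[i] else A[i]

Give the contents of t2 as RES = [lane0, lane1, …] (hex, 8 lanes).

t0 = [0xc9, 0xd8, 0x6c, 0x0d, 0x2f, 0xfa, 0xc9, 0x50]
t1 = [0x2f, 0x2f, 0xfa, 0xfa, 0x63, 0xc9, 0x01, 0x50]
t2 = [0x2f, 0x2f, 0xfa, 0x2d, 0x67, 0x70, 0xc9, 0x50]

RES = [0x2f, 0x2f, 0xfa, 0x2d, 0x67, 0x70, 0xc9, 0x50]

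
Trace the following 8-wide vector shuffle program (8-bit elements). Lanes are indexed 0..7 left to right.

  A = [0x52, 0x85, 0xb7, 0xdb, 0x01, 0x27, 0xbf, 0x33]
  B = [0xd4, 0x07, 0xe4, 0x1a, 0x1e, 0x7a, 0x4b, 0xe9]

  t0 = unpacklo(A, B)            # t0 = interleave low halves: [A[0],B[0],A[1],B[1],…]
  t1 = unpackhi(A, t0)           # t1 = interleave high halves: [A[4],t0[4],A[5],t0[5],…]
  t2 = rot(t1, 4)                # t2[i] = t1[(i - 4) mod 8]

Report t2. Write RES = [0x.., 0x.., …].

RES = [ 0xbf  0xdb  0x33  0x1a  0x01  0xb7  0x27  0xe4 ]

→ t0 |52|d4|85|07|b7|e4|db|1a|
→ t1 |01|b7|27|e4|bf|db|33|1a|
→ t2 |bf|db|33|1a|01|b7|27|e4|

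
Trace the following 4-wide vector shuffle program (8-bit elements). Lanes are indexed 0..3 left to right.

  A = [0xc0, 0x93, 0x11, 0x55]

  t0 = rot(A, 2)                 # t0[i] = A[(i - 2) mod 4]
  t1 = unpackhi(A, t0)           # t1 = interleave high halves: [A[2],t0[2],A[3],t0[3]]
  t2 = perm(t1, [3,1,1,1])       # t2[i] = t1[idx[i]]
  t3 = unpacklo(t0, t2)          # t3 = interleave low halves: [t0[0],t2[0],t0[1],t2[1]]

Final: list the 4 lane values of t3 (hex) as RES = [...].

  t0: 11 55 c0 93
  t1: 11 c0 55 93
  t2: 93 c0 c0 c0
  t3: 11 93 55 c0

RES = [ 0x11  0x93  0x55  0xc0 ]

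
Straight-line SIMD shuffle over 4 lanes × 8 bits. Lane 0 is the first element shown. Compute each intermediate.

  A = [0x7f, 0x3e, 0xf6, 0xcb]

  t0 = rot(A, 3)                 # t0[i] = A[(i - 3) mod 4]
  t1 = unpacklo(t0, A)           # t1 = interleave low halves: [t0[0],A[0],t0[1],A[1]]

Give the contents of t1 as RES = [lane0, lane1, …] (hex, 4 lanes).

RES = [ 0x3e  0x7f  0xf6  0x3e ]

→ t0 |3e|f6|cb|7f|
→ t1 |3e|7f|f6|3e|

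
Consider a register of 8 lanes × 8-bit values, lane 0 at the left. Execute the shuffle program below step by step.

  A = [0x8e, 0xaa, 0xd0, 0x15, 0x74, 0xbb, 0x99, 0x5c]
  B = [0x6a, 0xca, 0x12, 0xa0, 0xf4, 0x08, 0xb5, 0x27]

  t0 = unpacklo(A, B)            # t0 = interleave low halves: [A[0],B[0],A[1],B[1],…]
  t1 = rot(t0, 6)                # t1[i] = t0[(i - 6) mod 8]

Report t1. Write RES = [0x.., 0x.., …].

RES = [0xaa, 0xca, 0xd0, 0x12, 0x15, 0xa0, 0x8e, 0x6a]

  t0: 8e 6a aa ca d0 12 15 a0
  t1: aa ca d0 12 15 a0 8e 6a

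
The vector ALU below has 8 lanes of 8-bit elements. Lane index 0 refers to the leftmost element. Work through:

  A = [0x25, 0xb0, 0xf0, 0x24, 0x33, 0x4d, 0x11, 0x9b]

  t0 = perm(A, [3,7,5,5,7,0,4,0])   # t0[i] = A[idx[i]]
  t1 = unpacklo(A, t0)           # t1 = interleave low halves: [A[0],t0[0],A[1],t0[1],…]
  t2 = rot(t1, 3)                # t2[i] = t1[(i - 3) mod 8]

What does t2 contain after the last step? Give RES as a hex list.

RES = [0x4d, 0x24, 0x4d, 0x25, 0x24, 0xb0, 0x9b, 0xf0]

→ t0 |24|9b|4d|4d|9b|25|33|25|
→ t1 |25|24|b0|9b|f0|4d|24|4d|
→ t2 |4d|24|4d|25|24|b0|9b|f0|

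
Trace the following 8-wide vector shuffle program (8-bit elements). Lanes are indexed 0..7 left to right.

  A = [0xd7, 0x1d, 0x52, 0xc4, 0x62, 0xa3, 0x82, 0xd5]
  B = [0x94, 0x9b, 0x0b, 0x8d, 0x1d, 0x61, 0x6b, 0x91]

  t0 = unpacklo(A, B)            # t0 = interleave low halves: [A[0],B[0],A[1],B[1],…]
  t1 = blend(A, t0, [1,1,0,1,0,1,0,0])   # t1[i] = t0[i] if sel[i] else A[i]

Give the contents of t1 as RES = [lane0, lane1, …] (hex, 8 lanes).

RES = [0xd7, 0x94, 0x52, 0x9b, 0x62, 0x0b, 0x82, 0xd5]

t0 = [0xd7, 0x94, 0x1d, 0x9b, 0x52, 0x0b, 0xc4, 0x8d]
t1 = [0xd7, 0x94, 0x52, 0x9b, 0x62, 0x0b, 0x82, 0xd5]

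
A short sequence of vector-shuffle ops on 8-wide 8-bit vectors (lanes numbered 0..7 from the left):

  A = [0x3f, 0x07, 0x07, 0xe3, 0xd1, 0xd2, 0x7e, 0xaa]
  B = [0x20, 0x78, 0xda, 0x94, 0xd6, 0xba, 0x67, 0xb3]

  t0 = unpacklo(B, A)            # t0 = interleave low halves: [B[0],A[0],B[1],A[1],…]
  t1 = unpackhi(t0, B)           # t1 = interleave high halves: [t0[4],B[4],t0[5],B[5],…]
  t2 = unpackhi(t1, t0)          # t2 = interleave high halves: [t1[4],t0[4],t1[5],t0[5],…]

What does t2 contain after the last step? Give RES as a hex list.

t0 = [0x20, 0x3f, 0x78, 0x07, 0xda, 0x07, 0x94, 0xe3]
t1 = [0xda, 0xd6, 0x07, 0xba, 0x94, 0x67, 0xe3, 0xb3]
t2 = [0x94, 0xda, 0x67, 0x07, 0xe3, 0x94, 0xb3, 0xe3]

RES = [0x94, 0xda, 0x67, 0x07, 0xe3, 0x94, 0xb3, 0xe3]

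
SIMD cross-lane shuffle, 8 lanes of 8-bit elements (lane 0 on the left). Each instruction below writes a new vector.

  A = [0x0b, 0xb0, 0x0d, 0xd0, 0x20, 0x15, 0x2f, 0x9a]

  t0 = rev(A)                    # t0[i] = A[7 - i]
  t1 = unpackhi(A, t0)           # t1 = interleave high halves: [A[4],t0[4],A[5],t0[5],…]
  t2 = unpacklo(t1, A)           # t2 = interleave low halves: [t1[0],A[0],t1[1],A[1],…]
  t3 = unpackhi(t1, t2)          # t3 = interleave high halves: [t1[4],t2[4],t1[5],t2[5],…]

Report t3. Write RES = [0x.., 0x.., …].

  t0: 9a 2f 15 20 d0 0d b0 0b
  t1: 20 d0 15 0d 2f b0 9a 0b
  t2: 20 0b d0 b0 15 0d 0d d0
  t3: 2f 15 b0 0d 9a 0d 0b d0

RES = [0x2f, 0x15, 0xb0, 0x0d, 0x9a, 0x0d, 0x0b, 0xd0]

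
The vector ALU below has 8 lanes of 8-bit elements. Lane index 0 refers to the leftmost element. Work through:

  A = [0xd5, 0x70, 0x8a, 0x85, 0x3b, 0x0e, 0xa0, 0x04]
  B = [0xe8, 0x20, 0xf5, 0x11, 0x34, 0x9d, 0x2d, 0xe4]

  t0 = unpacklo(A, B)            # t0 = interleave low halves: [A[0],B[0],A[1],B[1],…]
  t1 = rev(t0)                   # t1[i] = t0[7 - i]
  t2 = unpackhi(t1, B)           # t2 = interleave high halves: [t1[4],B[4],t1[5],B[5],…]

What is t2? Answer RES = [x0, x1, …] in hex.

t0 = [0xd5, 0xe8, 0x70, 0x20, 0x8a, 0xf5, 0x85, 0x11]
t1 = [0x11, 0x85, 0xf5, 0x8a, 0x20, 0x70, 0xe8, 0xd5]
t2 = [0x20, 0x34, 0x70, 0x9d, 0xe8, 0x2d, 0xd5, 0xe4]

RES = [ 0x20  0x34  0x70  0x9d  0xe8  0x2d  0xd5  0xe4 ]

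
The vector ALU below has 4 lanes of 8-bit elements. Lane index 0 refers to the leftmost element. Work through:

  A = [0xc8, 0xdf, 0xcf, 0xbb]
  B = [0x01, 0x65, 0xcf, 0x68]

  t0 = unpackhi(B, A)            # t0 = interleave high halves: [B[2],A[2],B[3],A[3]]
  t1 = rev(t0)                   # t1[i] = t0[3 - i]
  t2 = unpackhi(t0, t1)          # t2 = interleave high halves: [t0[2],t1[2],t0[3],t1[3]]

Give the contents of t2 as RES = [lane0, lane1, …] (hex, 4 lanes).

RES = [0x68, 0xcf, 0xbb, 0xcf]

t0 = [0xcf, 0xcf, 0x68, 0xbb]
t1 = [0xbb, 0x68, 0xcf, 0xcf]
t2 = [0x68, 0xcf, 0xbb, 0xcf]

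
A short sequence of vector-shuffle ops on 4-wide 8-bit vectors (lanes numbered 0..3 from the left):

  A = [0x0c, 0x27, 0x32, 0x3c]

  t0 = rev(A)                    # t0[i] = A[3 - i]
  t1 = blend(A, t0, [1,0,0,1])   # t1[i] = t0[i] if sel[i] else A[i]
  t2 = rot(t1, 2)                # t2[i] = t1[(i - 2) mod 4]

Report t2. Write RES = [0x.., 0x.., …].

RES = [ 0x32  0x0c  0x3c  0x27 ]

  t0: 3c 32 27 0c
  t1: 3c 27 32 0c
  t2: 32 0c 3c 27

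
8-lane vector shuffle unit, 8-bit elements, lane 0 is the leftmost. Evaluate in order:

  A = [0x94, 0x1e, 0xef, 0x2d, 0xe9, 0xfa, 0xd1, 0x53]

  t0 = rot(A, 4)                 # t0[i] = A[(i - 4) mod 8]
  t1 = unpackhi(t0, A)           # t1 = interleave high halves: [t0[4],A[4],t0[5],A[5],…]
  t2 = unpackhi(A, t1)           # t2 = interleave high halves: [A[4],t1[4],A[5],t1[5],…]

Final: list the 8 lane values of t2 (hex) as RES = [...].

RES = [0xe9, 0xef, 0xfa, 0xd1, 0xd1, 0x2d, 0x53, 0x53]

t0 = [0xe9, 0xfa, 0xd1, 0x53, 0x94, 0x1e, 0xef, 0x2d]
t1 = [0x94, 0xe9, 0x1e, 0xfa, 0xef, 0xd1, 0x2d, 0x53]
t2 = [0xe9, 0xef, 0xfa, 0xd1, 0xd1, 0x2d, 0x53, 0x53]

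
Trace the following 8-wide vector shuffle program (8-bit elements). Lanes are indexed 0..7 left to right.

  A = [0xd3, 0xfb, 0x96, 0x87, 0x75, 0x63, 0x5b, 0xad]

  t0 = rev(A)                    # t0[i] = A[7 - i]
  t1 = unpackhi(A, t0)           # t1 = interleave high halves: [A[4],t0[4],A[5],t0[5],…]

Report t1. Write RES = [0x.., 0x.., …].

RES = [0x75, 0x87, 0x63, 0x96, 0x5b, 0xfb, 0xad, 0xd3]

→ t0 |ad|5b|63|75|87|96|fb|d3|
→ t1 |75|87|63|96|5b|fb|ad|d3|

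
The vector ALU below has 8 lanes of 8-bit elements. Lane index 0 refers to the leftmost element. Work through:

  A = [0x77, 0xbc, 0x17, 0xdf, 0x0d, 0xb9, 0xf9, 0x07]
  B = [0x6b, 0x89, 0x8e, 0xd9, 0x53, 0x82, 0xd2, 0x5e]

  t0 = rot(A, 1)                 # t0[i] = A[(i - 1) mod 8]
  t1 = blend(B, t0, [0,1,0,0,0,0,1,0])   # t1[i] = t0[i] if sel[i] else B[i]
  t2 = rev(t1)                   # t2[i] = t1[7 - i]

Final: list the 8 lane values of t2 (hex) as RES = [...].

RES = [ 0x5e  0xb9  0x82  0x53  0xd9  0x8e  0x77  0x6b ]

t0 = [0x07, 0x77, 0xbc, 0x17, 0xdf, 0x0d, 0xb9, 0xf9]
t1 = [0x6b, 0x77, 0x8e, 0xd9, 0x53, 0x82, 0xb9, 0x5e]
t2 = [0x5e, 0xb9, 0x82, 0x53, 0xd9, 0x8e, 0x77, 0x6b]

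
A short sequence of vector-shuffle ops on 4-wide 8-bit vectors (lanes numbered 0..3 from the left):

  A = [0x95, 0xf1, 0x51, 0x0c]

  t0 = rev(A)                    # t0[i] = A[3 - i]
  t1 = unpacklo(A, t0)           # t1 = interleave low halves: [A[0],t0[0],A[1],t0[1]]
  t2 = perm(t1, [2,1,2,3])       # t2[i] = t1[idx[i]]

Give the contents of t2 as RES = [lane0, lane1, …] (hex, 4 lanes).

RES = [ 0xf1  0x0c  0xf1  0x51 ]

  t0: 0c 51 f1 95
  t1: 95 0c f1 51
  t2: f1 0c f1 51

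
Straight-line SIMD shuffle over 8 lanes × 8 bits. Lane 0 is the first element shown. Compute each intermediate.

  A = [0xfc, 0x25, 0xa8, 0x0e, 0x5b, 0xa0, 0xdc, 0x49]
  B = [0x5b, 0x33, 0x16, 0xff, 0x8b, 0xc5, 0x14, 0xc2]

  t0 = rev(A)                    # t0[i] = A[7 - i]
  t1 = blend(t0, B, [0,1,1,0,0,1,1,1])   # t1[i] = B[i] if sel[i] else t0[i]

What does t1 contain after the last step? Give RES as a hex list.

RES = [ 0x49  0x33  0x16  0x5b  0x0e  0xc5  0x14  0xc2 ]

→ t0 |49|dc|a0|5b|0e|a8|25|fc|
→ t1 |49|33|16|5b|0e|c5|14|c2|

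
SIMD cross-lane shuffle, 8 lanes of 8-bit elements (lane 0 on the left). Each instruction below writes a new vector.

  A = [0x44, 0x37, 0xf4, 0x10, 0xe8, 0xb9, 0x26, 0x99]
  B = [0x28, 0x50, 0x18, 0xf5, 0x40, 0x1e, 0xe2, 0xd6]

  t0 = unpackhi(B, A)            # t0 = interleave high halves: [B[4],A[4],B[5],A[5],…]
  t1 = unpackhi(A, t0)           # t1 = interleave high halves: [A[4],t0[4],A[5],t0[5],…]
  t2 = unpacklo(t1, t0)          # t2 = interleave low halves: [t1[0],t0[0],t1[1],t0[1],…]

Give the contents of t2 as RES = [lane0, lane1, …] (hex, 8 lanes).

  t0: 40 e8 1e b9 e2 26 d6 99
  t1: e8 e2 b9 26 26 d6 99 99
  t2: e8 40 e2 e8 b9 1e 26 b9

RES = [ 0xe8  0x40  0xe2  0xe8  0xb9  0x1e  0x26  0xb9 ]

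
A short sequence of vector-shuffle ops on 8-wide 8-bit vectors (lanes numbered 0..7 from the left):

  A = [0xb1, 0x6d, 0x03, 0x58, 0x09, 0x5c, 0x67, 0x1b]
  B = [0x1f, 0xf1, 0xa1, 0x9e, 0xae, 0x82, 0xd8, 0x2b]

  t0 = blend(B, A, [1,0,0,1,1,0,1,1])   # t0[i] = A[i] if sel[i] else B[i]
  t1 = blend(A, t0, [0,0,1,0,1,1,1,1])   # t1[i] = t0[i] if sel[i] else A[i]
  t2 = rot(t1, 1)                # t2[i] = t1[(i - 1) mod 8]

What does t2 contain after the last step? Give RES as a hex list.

RES = [0x1b, 0xb1, 0x6d, 0xa1, 0x58, 0x09, 0x82, 0x67]

→ t0 |b1|f1|a1|58|09|82|67|1b|
→ t1 |b1|6d|a1|58|09|82|67|1b|
→ t2 |1b|b1|6d|a1|58|09|82|67|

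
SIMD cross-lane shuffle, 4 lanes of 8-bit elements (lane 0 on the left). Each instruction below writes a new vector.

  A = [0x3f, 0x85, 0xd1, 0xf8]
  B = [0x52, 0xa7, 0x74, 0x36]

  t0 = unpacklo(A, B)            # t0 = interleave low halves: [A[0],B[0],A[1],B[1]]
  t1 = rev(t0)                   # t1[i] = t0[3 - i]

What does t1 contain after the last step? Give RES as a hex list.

→ t0 |3f|52|85|a7|
→ t1 |a7|85|52|3f|

RES = [0xa7, 0x85, 0x52, 0x3f]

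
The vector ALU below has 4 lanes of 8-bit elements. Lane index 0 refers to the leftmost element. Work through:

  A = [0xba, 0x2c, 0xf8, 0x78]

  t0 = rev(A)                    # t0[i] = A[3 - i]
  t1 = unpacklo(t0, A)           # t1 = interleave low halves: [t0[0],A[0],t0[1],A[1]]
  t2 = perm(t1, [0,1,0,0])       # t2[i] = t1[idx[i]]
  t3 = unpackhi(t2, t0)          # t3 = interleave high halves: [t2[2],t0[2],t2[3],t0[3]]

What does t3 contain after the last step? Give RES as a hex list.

RES = [ 0x78  0x2c  0x78  0xba ]

  t0: 78 f8 2c ba
  t1: 78 ba f8 2c
  t2: 78 ba 78 78
  t3: 78 2c 78 ba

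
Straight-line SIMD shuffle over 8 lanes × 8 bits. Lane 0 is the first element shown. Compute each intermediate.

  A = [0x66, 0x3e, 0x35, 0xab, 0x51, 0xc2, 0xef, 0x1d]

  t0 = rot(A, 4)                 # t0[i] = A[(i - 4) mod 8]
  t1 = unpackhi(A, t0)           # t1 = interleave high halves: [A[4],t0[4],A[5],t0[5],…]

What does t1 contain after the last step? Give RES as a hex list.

→ t0 |51|c2|ef|1d|66|3e|35|ab|
→ t1 |51|66|c2|3e|ef|35|1d|ab|

RES = [ 0x51  0x66  0xc2  0x3e  0xef  0x35  0x1d  0xab ]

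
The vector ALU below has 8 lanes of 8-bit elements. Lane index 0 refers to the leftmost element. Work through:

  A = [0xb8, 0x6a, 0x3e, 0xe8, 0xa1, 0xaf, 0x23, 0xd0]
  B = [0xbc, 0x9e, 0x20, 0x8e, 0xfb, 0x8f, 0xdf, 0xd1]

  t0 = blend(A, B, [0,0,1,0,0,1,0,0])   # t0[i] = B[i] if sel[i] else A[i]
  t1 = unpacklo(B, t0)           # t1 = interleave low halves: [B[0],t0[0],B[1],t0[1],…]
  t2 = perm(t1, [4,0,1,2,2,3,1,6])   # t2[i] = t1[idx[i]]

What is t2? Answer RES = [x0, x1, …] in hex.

  t0: b8 6a 20 e8 a1 8f 23 d0
  t1: bc b8 9e 6a 20 20 8e e8
  t2: 20 bc b8 9e 9e 6a b8 8e

RES = [ 0x20  0xbc  0xb8  0x9e  0x9e  0x6a  0xb8  0x8e ]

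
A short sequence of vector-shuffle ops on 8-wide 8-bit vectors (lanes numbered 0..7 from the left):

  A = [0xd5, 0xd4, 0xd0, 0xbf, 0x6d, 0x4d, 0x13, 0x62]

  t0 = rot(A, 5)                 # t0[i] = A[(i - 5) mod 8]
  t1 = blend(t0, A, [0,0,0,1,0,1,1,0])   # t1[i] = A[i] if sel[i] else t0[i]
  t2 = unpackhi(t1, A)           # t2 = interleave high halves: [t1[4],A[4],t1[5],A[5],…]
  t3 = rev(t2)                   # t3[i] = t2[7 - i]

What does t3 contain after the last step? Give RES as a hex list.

→ t0 |bf|6d|4d|13|62|d5|d4|d0|
→ t1 |bf|6d|4d|bf|62|4d|13|d0|
→ t2 |62|6d|4d|4d|13|13|d0|62|
→ t3 |62|d0|13|13|4d|4d|6d|62|

RES = [0x62, 0xd0, 0x13, 0x13, 0x4d, 0x4d, 0x6d, 0x62]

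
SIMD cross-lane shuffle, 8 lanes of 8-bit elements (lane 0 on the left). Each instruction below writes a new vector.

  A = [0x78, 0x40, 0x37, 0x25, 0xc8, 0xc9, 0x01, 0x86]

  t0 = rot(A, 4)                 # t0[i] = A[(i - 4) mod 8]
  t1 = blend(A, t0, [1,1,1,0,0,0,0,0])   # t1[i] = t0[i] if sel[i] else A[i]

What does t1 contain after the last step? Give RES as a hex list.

→ t0 |c8|c9|01|86|78|40|37|25|
→ t1 |c8|c9|01|25|c8|c9|01|86|

RES = [ 0xc8  0xc9  0x01  0x25  0xc8  0xc9  0x01  0x86 ]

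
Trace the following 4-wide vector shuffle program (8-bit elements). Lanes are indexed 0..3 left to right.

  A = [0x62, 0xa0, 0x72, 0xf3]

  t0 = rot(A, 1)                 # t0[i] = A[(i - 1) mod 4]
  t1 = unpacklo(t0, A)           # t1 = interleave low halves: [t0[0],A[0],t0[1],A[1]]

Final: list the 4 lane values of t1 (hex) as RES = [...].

RES = [0xf3, 0x62, 0x62, 0xa0]

→ t0 |f3|62|a0|72|
→ t1 |f3|62|62|a0|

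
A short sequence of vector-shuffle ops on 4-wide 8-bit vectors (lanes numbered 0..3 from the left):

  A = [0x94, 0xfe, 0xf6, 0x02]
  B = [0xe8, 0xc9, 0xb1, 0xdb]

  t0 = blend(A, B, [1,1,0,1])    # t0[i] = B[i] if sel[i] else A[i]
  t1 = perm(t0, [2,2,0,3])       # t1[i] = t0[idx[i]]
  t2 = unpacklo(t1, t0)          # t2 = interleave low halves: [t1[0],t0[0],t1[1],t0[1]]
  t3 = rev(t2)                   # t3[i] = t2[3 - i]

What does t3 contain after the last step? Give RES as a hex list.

RES = [0xc9, 0xf6, 0xe8, 0xf6]

t0 = [0xe8, 0xc9, 0xf6, 0xdb]
t1 = [0xf6, 0xf6, 0xe8, 0xdb]
t2 = [0xf6, 0xe8, 0xf6, 0xc9]
t3 = [0xc9, 0xf6, 0xe8, 0xf6]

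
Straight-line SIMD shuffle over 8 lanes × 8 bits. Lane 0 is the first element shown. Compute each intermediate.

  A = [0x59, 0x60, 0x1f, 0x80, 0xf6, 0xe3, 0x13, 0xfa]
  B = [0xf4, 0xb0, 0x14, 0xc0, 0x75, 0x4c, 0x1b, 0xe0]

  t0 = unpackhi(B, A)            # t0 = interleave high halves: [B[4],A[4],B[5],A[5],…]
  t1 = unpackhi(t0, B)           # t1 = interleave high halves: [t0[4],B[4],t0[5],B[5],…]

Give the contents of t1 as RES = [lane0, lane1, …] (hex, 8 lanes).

RES = [ 0x1b  0x75  0x13  0x4c  0xe0  0x1b  0xfa  0xe0 ]

→ t0 |75|f6|4c|e3|1b|13|e0|fa|
→ t1 |1b|75|13|4c|e0|1b|fa|e0|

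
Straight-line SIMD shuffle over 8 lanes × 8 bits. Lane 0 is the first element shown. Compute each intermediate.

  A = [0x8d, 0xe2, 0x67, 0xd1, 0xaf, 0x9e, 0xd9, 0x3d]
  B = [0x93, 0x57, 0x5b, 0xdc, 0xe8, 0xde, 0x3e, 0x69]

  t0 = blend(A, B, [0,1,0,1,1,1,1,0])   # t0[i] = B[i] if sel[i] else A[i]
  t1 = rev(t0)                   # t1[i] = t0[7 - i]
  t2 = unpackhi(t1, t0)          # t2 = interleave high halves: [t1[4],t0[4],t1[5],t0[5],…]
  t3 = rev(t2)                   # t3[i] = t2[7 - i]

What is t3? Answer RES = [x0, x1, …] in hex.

RES = [0x3d, 0x8d, 0x3e, 0x57, 0xde, 0x67, 0xe8, 0xdc]

  t0: 8d 57 67 dc e8 de 3e 3d
  t1: 3d 3e de e8 dc 67 57 8d
  t2: dc e8 67 de 57 3e 8d 3d
  t3: 3d 8d 3e 57 de 67 e8 dc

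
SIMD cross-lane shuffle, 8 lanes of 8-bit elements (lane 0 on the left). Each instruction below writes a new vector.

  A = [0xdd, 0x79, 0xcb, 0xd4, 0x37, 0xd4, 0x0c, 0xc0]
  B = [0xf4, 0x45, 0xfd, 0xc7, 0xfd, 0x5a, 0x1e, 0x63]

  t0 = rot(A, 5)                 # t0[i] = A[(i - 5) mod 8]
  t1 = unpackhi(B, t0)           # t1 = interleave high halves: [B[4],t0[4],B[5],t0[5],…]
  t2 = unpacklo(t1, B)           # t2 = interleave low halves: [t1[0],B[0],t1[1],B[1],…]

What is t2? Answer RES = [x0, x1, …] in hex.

RES = [ 0xfd  0xf4  0xc0  0x45  0x5a  0xfd  0xdd  0xc7 ]

t0 = [0xd4, 0x37, 0xd4, 0x0c, 0xc0, 0xdd, 0x79, 0xcb]
t1 = [0xfd, 0xc0, 0x5a, 0xdd, 0x1e, 0x79, 0x63, 0xcb]
t2 = [0xfd, 0xf4, 0xc0, 0x45, 0x5a, 0xfd, 0xdd, 0xc7]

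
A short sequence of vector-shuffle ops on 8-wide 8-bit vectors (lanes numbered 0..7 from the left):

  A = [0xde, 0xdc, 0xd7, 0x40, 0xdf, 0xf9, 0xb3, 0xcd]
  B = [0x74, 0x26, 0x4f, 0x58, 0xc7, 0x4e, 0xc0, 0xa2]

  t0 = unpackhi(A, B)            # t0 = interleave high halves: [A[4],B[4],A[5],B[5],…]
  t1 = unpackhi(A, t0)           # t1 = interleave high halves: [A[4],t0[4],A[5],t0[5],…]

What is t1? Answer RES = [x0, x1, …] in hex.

  t0: df c7 f9 4e b3 c0 cd a2
  t1: df b3 f9 c0 b3 cd cd a2

RES = [0xdf, 0xb3, 0xf9, 0xc0, 0xb3, 0xcd, 0xcd, 0xa2]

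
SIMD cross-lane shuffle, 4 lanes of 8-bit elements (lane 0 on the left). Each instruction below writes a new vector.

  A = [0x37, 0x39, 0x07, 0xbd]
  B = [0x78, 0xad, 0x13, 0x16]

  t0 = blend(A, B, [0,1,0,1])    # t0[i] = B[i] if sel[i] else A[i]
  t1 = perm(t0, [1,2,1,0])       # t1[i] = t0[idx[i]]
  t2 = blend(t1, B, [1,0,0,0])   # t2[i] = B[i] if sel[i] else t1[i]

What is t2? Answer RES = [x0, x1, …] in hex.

RES = [ 0x78  0x07  0xad  0x37 ]

→ t0 |37|ad|07|16|
→ t1 |ad|07|ad|37|
→ t2 |78|07|ad|37|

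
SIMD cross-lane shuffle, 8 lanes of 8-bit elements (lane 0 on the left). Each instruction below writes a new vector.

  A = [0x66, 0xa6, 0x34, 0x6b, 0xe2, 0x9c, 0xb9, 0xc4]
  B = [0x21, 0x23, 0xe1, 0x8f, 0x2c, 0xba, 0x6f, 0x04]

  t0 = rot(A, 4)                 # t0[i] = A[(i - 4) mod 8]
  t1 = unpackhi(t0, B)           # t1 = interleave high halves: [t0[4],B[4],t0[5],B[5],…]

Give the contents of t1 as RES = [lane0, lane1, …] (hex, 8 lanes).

t0 = [0xe2, 0x9c, 0xb9, 0xc4, 0x66, 0xa6, 0x34, 0x6b]
t1 = [0x66, 0x2c, 0xa6, 0xba, 0x34, 0x6f, 0x6b, 0x04]

RES = [0x66, 0x2c, 0xa6, 0xba, 0x34, 0x6f, 0x6b, 0x04]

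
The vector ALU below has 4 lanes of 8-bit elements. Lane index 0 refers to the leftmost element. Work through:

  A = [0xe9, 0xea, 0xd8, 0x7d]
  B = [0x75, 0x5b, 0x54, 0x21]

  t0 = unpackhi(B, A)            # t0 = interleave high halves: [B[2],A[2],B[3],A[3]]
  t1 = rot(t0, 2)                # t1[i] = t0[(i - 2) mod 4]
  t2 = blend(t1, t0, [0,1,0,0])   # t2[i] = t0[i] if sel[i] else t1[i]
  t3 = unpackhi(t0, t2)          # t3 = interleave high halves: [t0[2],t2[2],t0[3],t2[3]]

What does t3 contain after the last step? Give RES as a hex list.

RES = [ 0x21  0x54  0x7d  0xd8 ]

  t0: 54 d8 21 7d
  t1: 21 7d 54 d8
  t2: 21 d8 54 d8
  t3: 21 54 7d d8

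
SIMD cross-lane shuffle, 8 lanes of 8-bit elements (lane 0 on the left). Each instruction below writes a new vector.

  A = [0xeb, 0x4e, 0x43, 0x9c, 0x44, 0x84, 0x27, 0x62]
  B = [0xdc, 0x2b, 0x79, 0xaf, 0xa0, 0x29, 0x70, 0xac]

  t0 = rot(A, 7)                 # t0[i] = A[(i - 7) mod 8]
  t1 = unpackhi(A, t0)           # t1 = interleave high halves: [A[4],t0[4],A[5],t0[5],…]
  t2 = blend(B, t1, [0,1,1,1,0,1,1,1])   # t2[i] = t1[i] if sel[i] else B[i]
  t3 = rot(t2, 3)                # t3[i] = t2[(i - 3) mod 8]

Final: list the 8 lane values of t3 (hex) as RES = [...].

RES = [0x62, 0x62, 0xeb, 0xdc, 0x84, 0x84, 0x27, 0xa0]

  t0: 4e 43 9c 44 84 27 62 eb
  t1: 44 84 84 27 27 62 62 eb
  t2: dc 84 84 27 a0 62 62 eb
  t3: 62 62 eb dc 84 84 27 a0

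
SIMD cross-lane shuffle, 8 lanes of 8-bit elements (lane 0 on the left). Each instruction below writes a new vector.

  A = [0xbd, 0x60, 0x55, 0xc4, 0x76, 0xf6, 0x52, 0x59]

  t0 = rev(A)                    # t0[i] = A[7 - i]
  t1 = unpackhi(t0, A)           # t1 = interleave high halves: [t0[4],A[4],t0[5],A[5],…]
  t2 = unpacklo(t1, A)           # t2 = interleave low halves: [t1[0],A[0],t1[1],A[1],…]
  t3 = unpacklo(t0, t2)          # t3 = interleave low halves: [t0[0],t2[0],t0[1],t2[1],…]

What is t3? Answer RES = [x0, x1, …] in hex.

RES = [ 0x59  0xc4  0x52  0xbd  0xf6  0x76  0x76  0x60 ]

  t0: 59 52 f6 76 c4 55 60 bd
  t1: c4 76 55 f6 60 52 bd 59
  t2: c4 bd 76 60 55 55 f6 c4
  t3: 59 c4 52 bd f6 76 76 60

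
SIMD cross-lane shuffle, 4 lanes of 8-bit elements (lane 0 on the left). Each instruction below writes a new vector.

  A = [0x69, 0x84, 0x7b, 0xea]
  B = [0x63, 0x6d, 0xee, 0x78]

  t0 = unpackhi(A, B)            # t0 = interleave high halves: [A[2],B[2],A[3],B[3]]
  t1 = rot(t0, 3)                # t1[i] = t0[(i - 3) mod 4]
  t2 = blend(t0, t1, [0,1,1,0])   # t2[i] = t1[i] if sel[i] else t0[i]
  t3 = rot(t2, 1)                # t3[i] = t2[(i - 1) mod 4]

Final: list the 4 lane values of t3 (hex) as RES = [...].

RES = [0x78, 0x7b, 0xea, 0x78]

→ t0 |7b|ee|ea|78|
→ t1 |ee|ea|78|7b|
→ t2 |7b|ea|78|78|
→ t3 |78|7b|ea|78|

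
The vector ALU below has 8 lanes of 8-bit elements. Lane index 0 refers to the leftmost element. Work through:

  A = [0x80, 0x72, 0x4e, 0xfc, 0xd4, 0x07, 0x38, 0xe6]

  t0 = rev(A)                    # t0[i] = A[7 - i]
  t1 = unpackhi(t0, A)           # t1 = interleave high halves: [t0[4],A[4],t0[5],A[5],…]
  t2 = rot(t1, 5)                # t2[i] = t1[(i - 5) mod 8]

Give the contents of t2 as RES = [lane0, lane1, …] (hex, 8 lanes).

→ t0 |e6|38|07|d4|fc|4e|72|80|
→ t1 |fc|d4|4e|07|72|38|80|e6|
→ t2 |07|72|38|80|e6|fc|d4|4e|

RES = [0x07, 0x72, 0x38, 0x80, 0xe6, 0xfc, 0xd4, 0x4e]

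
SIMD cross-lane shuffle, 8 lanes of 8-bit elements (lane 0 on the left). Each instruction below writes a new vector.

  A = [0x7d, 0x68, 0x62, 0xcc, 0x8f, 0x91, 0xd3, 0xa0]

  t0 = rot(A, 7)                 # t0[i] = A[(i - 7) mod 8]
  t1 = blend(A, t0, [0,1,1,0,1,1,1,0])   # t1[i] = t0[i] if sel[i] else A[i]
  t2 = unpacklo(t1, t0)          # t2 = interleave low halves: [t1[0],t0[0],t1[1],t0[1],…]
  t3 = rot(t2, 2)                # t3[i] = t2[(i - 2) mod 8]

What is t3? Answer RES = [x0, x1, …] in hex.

t0 = [0x68, 0x62, 0xcc, 0x8f, 0x91, 0xd3, 0xa0, 0x7d]
t1 = [0x7d, 0x62, 0xcc, 0xcc, 0x91, 0xd3, 0xa0, 0xa0]
t2 = [0x7d, 0x68, 0x62, 0x62, 0xcc, 0xcc, 0xcc, 0x8f]
t3 = [0xcc, 0x8f, 0x7d, 0x68, 0x62, 0x62, 0xcc, 0xcc]

RES = [ 0xcc  0x8f  0x7d  0x68  0x62  0x62  0xcc  0xcc ]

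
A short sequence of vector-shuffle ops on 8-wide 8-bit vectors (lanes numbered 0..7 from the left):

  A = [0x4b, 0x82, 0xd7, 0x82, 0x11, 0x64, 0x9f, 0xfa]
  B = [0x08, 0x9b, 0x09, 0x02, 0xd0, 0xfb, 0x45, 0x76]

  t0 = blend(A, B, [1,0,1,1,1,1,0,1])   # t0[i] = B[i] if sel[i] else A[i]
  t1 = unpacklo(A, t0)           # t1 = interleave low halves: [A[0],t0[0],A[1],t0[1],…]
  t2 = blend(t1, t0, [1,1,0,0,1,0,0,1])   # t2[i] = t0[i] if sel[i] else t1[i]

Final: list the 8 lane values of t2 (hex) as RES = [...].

→ t0 |08|82|09|02|d0|fb|9f|76|
→ t1 |4b|08|82|82|d7|09|82|02|
→ t2 |08|82|82|82|d0|09|82|76|

RES = [0x08, 0x82, 0x82, 0x82, 0xd0, 0x09, 0x82, 0x76]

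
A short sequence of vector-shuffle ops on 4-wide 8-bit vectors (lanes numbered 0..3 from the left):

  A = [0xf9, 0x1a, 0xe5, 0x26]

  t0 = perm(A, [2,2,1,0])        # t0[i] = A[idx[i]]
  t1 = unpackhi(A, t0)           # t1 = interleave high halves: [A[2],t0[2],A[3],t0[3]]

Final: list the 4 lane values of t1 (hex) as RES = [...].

RES = [ 0xe5  0x1a  0x26  0xf9 ]

→ t0 |e5|e5|1a|f9|
→ t1 |e5|1a|26|f9|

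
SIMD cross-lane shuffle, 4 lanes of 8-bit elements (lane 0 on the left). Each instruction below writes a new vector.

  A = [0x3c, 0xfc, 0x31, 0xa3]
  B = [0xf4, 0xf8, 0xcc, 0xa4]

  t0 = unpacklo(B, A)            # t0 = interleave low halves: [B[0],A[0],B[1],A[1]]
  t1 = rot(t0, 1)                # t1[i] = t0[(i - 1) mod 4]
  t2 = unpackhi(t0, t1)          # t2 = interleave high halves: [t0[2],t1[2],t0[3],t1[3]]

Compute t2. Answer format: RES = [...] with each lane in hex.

t0 = [0xf4, 0x3c, 0xf8, 0xfc]
t1 = [0xfc, 0xf4, 0x3c, 0xf8]
t2 = [0xf8, 0x3c, 0xfc, 0xf8]

RES = [0xf8, 0x3c, 0xfc, 0xf8]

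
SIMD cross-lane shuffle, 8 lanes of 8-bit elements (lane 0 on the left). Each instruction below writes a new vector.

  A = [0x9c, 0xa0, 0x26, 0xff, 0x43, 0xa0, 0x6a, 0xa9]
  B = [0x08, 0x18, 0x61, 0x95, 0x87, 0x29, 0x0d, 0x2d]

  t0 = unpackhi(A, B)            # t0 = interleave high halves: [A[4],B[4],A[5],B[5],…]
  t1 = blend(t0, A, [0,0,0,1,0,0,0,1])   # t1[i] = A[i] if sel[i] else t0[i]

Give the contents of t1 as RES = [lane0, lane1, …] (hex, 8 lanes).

RES = [ 0x43  0x87  0xa0  0xff  0x6a  0x0d  0xa9  0xa9 ]

  t0: 43 87 a0 29 6a 0d a9 2d
  t1: 43 87 a0 ff 6a 0d a9 a9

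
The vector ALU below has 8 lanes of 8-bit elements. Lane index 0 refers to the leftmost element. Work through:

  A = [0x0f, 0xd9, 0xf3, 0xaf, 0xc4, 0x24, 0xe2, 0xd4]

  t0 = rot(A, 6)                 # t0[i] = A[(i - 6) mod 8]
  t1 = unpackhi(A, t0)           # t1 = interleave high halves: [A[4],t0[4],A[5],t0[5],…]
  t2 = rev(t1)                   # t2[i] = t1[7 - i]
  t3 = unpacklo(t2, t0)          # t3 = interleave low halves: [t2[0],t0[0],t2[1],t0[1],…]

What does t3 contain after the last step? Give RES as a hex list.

t0 = [0xf3, 0xaf, 0xc4, 0x24, 0xe2, 0xd4, 0x0f, 0xd9]
t1 = [0xc4, 0xe2, 0x24, 0xd4, 0xe2, 0x0f, 0xd4, 0xd9]
t2 = [0xd9, 0xd4, 0x0f, 0xe2, 0xd4, 0x24, 0xe2, 0xc4]
t3 = [0xd9, 0xf3, 0xd4, 0xaf, 0x0f, 0xc4, 0xe2, 0x24]

RES = [0xd9, 0xf3, 0xd4, 0xaf, 0x0f, 0xc4, 0xe2, 0x24]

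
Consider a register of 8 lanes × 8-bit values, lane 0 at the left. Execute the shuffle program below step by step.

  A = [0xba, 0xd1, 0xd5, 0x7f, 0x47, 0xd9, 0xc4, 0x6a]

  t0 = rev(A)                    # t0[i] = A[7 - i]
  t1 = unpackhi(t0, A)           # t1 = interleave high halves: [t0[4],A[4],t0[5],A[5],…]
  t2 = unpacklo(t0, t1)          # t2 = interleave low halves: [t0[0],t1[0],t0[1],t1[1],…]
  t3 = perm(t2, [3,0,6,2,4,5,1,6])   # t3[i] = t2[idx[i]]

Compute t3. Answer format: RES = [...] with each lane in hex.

RES = [ 0x47  0x6a  0x47  0xc4  0xd9  0xd5  0x7f  0x47 ]

→ t0 |6a|c4|d9|47|7f|d5|d1|ba|
→ t1 |7f|47|d5|d9|d1|c4|ba|6a|
→ t2 |6a|7f|c4|47|d9|d5|47|d9|
→ t3 |47|6a|47|c4|d9|d5|7f|47|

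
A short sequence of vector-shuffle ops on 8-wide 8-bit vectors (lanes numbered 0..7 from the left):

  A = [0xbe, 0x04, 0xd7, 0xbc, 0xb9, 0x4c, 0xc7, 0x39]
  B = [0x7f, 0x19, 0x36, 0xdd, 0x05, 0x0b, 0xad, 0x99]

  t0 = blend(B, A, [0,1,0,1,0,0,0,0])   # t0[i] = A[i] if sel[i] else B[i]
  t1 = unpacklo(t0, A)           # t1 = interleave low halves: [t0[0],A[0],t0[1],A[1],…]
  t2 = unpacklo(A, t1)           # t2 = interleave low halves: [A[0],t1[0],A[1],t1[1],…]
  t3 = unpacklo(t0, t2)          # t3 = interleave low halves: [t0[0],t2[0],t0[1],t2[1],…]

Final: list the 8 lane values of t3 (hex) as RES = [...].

RES = [0x7f, 0xbe, 0x04, 0x7f, 0x36, 0x04, 0xbc, 0xbe]

→ t0 |7f|04|36|bc|05|0b|ad|99|
→ t1 |7f|be|04|04|36|d7|bc|bc|
→ t2 |be|7f|04|be|d7|04|bc|04|
→ t3 |7f|be|04|7f|36|04|bc|be|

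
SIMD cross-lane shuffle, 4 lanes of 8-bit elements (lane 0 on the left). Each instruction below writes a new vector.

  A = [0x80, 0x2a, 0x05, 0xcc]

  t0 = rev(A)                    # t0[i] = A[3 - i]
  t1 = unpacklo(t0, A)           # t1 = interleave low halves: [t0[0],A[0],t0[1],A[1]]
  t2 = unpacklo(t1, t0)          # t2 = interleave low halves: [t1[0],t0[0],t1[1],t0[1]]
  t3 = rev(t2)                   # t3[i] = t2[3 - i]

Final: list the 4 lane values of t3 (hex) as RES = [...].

RES = [0x05, 0x80, 0xcc, 0xcc]

  t0: cc 05 2a 80
  t1: cc 80 05 2a
  t2: cc cc 80 05
  t3: 05 80 cc cc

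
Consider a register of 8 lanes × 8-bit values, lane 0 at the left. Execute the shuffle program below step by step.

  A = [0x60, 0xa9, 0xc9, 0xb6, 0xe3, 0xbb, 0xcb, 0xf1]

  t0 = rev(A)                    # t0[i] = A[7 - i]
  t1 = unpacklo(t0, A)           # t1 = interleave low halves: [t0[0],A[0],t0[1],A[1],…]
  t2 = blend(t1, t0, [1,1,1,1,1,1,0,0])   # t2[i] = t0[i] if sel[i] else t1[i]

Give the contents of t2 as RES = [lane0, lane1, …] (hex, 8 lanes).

→ t0 |f1|cb|bb|e3|b6|c9|a9|60|
→ t1 |f1|60|cb|a9|bb|c9|e3|b6|
→ t2 |f1|cb|bb|e3|b6|c9|e3|b6|

RES = [ 0xf1  0xcb  0xbb  0xe3  0xb6  0xc9  0xe3  0xb6 ]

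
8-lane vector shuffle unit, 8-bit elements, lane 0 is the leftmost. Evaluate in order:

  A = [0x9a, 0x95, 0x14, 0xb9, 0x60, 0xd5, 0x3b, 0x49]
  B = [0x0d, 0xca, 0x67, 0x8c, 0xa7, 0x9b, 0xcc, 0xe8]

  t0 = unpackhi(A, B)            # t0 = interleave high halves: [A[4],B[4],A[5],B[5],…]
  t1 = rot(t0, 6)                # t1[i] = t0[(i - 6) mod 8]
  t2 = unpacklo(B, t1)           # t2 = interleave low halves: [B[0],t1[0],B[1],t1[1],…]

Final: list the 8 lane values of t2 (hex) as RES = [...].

  t0: 60 a7 d5 9b 3b cc 49 e8
  t1: d5 9b 3b cc 49 e8 60 a7
  t2: 0d d5 ca 9b 67 3b 8c cc

RES = [ 0x0d  0xd5  0xca  0x9b  0x67  0x3b  0x8c  0xcc ]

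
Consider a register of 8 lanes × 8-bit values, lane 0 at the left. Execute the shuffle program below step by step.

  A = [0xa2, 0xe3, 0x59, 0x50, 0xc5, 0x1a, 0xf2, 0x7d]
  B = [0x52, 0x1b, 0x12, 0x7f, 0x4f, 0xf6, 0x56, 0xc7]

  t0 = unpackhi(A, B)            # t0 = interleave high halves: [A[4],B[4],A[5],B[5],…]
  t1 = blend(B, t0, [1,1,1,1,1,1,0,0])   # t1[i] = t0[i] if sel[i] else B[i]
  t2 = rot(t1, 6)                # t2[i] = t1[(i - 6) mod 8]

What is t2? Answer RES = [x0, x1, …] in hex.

  t0: c5 4f 1a f6 f2 56 7d c7
  t1: c5 4f 1a f6 f2 56 56 c7
  t2: 1a f6 f2 56 56 c7 c5 4f

RES = [0x1a, 0xf6, 0xf2, 0x56, 0x56, 0xc7, 0xc5, 0x4f]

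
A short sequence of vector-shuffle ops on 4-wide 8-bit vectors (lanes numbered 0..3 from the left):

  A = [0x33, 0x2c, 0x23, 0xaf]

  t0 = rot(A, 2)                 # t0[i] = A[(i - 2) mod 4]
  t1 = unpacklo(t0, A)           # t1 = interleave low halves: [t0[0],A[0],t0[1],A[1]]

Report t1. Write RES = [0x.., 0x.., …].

RES = [ 0x23  0x33  0xaf  0x2c ]

  t0: 23 af 33 2c
  t1: 23 33 af 2c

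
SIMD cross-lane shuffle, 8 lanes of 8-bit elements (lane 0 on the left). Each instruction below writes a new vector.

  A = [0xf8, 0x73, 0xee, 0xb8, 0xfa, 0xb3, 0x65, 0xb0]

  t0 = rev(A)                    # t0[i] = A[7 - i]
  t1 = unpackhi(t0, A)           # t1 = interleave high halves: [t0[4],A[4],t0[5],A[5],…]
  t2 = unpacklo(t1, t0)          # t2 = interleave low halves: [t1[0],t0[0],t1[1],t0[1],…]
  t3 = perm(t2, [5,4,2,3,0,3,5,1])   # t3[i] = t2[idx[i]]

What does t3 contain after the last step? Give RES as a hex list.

RES = [ 0xb3  0xee  0xfa  0x65  0xb8  0x65  0xb3  0xb0 ]

→ t0 |b0|65|b3|fa|b8|ee|73|f8|
→ t1 |b8|fa|ee|b3|73|65|f8|b0|
→ t2 |b8|b0|fa|65|ee|b3|b3|fa|
→ t3 |b3|ee|fa|65|b8|65|b3|b0|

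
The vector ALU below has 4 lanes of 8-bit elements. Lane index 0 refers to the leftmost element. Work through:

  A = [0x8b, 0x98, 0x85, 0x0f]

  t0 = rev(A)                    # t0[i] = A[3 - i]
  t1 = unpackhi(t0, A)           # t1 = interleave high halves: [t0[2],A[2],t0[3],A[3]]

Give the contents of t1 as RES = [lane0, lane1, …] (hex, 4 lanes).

t0 = [0x0f, 0x85, 0x98, 0x8b]
t1 = [0x98, 0x85, 0x8b, 0x0f]

RES = [0x98, 0x85, 0x8b, 0x0f]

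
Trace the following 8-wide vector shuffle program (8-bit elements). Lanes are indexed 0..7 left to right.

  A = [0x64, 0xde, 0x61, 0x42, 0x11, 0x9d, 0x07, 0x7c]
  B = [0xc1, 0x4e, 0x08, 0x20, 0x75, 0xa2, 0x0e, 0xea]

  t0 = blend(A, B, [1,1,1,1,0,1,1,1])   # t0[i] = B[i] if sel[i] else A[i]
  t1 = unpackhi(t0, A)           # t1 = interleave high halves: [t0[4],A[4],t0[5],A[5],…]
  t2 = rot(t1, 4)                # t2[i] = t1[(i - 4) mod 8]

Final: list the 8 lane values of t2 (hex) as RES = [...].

  t0: c1 4e 08 20 11 a2 0e ea
  t1: 11 11 a2 9d 0e 07 ea 7c
  t2: 0e 07 ea 7c 11 11 a2 9d

RES = [ 0x0e  0x07  0xea  0x7c  0x11  0x11  0xa2  0x9d ]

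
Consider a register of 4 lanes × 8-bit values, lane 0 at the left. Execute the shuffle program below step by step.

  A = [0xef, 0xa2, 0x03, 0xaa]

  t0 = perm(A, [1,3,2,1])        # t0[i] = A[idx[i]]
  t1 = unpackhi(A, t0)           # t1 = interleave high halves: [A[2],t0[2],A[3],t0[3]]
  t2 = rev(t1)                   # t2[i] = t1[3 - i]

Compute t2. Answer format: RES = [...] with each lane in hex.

  t0: a2 aa 03 a2
  t1: 03 03 aa a2
  t2: a2 aa 03 03

RES = [ 0xa2  0xaa  0x03  0x03 ]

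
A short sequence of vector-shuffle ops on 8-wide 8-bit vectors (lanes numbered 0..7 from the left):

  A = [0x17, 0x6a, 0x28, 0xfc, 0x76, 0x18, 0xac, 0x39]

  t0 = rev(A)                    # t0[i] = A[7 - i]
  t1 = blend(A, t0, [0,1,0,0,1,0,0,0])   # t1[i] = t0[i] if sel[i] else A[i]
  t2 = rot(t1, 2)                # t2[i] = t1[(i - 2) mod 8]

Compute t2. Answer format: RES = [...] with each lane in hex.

RES = [ 0xac  0x39  0x17  0xac  0x28  0xfc  0xfc  0x18 ]

  t0: 39 ac 18 76 fc 28 6a 17
  t1: 17 ac 28 fc fc 18 ac 39
  t2: ac 39 17 ac 28 fc fc 18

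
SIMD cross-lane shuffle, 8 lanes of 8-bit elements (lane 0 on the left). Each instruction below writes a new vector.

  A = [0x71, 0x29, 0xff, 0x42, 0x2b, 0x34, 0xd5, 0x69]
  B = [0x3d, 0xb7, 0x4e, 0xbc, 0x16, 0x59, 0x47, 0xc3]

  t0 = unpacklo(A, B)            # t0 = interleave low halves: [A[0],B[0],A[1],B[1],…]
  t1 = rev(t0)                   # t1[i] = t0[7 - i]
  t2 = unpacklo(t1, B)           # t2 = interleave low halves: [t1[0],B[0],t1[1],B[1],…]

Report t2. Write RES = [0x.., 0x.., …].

RES = [0xbc, 0x3d, 0x42, 0xb7, 0x4e, 0x4e, 0xff, 0xbc]

t0 = [0x71, 0x3d, 0x29, 0xb7, 0xff, 0x4e, 0x42, 0xbc]
t1 = [0xbc, 0x42, 0x4e, 0xff, 0xb7, 0x29, 0x3d, 0x71]
t2 = [0xbc, 0x3d, 0x42, 0xb7, 0x4e, 0x4e, 0xff, 0xbc]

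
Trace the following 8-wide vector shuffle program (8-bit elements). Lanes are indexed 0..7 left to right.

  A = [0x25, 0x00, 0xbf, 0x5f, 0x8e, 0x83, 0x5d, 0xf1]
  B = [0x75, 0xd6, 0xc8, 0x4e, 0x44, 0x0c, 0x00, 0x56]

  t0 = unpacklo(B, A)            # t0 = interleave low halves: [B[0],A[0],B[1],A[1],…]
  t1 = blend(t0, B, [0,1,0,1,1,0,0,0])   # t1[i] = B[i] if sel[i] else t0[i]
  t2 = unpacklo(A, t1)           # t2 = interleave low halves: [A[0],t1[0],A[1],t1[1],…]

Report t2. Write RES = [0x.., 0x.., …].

→ t0 |75|25|d6|00|c8|bf|4e|5f|
→ t1 |75|d6|d6|4e|44|bf|4e|5f|
→ t2 |25|75|00|d6|bf|d6|5f|4e|

RES = [ 0x25  0x75  0x00  0xd6  0xbf  0xd6  0x5f  0x4e ]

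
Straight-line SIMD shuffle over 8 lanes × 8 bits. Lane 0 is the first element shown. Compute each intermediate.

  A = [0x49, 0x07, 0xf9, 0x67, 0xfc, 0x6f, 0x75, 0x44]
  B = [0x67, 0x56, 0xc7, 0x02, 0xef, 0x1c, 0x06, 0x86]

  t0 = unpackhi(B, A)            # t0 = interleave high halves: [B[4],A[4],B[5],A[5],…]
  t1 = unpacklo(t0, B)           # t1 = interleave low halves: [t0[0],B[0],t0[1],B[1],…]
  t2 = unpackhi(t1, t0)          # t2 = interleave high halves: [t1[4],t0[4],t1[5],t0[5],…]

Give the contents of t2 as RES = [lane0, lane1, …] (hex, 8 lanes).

RES = [0x1c, 0x06, 0xc7, 0x75, 0x6f, 0x86, 0x02, 0x44]

t0 = [0xef, 0xfc, 0x1c, 0x6f, 0x06, 0x75, 0x86, 0x44]
t1 = [0xef, 0x67, 0xfc, 0x56, 0x1c, 0xc7, 0x6f, 0x02]
t2 = [0x1c, 0x06, 0xc7, 0x75, 0x6f, 0x86, 0x02, 0x44]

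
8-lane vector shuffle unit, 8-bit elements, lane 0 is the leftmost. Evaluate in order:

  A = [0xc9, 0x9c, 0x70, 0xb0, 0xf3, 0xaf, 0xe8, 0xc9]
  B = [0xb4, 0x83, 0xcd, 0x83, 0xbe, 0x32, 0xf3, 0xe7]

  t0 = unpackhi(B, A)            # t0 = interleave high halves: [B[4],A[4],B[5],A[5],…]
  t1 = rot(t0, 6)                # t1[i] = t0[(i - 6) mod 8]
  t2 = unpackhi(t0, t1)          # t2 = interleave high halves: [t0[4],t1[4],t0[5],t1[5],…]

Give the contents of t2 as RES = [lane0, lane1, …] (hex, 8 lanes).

→ t0 |be|f3|32|af|f3|e8|e7|c9|
→ t1 |32|af|f3|e8|e7|c9|be|f3|
→ t2 |f3|e7|e8|c9|e7|be|c9|f3|

RES = [0xf3, 0xe7, 0xe8, 0xc9, 0xe7, 0xbe, 0xc9, 0xf3]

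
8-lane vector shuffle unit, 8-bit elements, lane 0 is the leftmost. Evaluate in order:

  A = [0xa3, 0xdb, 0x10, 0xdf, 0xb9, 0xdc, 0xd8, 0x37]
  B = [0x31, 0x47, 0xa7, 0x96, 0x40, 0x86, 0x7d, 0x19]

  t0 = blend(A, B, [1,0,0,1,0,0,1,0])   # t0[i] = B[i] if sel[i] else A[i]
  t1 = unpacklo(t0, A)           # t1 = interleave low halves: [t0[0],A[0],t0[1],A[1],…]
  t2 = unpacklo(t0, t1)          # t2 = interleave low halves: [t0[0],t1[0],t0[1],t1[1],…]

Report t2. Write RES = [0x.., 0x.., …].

t0 = [0x31, 0xdb, 0x10, 0x96, 0xb9, 0xdc, 0x7d, 0x37]
t1 = [0x31, 0xa3, 0xdb, 0xdb, 0x10, 0x10, 0x96, 0xdf]
t2 = [0x31, 0x31, 0xdb, 0xa3, 0x10, 0xdb, 0x96, 0xdb]

RES = [0x31, 0x31, 0xdb, 0xa3, 0x10, 0xdb, 0x96, 0xdb]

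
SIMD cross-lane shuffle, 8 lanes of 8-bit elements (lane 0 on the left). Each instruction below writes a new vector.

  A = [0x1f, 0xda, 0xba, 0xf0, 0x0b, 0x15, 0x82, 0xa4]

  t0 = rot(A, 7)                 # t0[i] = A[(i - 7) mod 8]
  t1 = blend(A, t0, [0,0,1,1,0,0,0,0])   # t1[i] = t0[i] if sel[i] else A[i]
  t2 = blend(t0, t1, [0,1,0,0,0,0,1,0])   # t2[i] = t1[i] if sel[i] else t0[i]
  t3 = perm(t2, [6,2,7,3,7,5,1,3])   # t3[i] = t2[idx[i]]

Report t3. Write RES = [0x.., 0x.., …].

RES = [0x82, 0xf0, 0x1f, 0x0b, 0x1f, 0x82, 0xda, 0x0b]

→ t0 |da|ba|f0|0b|15|82|a4|1f|
→ t1 |1f|da|f0|0b|0b|15|82|a4|
→ t2 |da|da|f0|0b|15|82|82|1f|
→ t3 |82|f0|1f|0b|1f|82|da|0b|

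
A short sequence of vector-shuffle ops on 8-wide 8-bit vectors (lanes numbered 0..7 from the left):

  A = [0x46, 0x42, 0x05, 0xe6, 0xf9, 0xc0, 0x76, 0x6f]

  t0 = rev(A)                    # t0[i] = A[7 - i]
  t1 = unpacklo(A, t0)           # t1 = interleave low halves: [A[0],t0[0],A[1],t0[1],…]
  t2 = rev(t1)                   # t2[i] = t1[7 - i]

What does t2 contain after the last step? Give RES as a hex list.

t0 = [0x6f, 0x76, 0xc0, 0xf9, 0xe6, 0x05, 0x42, 0x46]
t1 = [0x46, 0x6f, 0x42, 0x76, 0x05, 0xc0, 0xe6, 0xf9]
t2 = [0xf9, 0xe6, 0xc0, 0x05, 0x76, 0x42, 0x6f, 0x46]

RES = [0xf9, 0xe6, 0xc0, 0x05, 0x76, 0x42, 0x6f, 0x46]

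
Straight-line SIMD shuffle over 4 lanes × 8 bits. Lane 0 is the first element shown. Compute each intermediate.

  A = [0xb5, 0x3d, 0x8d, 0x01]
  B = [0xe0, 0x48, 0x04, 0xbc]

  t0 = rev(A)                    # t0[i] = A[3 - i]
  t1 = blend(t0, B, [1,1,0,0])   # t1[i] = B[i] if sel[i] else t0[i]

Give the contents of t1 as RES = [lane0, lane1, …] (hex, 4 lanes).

t0 = [0x01, 0x8d, 0x3d, 0xb5]
t1 = [0xe0, 0x48, 0x3d, 0xb5]

RES = [0xe0, 0x48, 0x3d, 0xb5]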